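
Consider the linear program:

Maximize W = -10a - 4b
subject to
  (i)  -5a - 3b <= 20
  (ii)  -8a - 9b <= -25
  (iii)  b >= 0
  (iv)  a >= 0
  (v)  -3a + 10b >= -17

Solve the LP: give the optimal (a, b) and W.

Extreme points and W = -10a - 4b:
  (25/8, 0) → W = -125/4
  (0, 25/9) → W = -100/9
  (17/3, 0) → W = -170/3
The feasible region is unbounded (it extends along (0, 1), (10, 3)), but W strictly decreases along every unbounded feasible direction, so there is no improving ray and the maximum is attained at a vertex.

At the optimal vertex, -8a - 9b = -25 and a = 0.
Solving simultaneously gives a = 0, b = 25/9.

a = 0, b = 25/9, maximum W = -100/9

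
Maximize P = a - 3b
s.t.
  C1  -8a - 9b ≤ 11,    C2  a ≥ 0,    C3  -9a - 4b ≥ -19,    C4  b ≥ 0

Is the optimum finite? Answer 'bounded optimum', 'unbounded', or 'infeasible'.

Extreme points and P = a - 3b:
  (0, 19/4) → P = -57/4
  (0, 0) → P = 0
  (19/9, 0) → P = 19/9
The feasible region has finitely many vertices and no improving ray; the maximum is 19/9 at (19/9, 0).

bounded optimum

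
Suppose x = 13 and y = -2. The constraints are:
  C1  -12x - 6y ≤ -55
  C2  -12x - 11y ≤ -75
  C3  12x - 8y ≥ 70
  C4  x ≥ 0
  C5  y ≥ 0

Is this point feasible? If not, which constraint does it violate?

not feasible — violates C5

Constraint C5: y = -2, which is not ≥ 0. All other constraints are satisfied.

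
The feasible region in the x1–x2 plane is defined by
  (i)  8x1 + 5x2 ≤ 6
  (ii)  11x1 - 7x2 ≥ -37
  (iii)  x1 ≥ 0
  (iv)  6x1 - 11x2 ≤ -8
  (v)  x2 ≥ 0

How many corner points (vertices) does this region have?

3

The feasible vertices (each the meet of two boundaries and inside every other half-plane) are:
  (0, 6/5)
  (13/59, 50/59)
  (0, 8/11)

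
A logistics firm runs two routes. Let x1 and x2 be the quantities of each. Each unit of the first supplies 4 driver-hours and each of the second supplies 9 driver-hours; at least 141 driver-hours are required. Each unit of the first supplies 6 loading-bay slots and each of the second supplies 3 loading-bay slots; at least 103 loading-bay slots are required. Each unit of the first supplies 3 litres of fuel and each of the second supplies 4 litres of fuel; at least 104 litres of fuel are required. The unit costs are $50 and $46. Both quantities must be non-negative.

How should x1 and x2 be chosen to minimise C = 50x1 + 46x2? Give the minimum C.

x1 = 20/3, x2 = 21, minimum C = 3898/3

Vertices and C = 50x1 + 46x2:
  (0, 103/3) → C = 4738/3
  (141/4, 0) → C = 3525/2
  (372/11, 7/11) → C = 18922/11
  (20/3, 21) → C = 3898/3
The feasible region is unbounded (it extends along (0, 1), (1, 0)), but C strictly increases along every unbounded feasible direction, so there is no improving ray and the minimum is attained at a vertex.

The optimum lies where 6x1 + 3x2 = 103 and 3x1 + 4x2 = 104.
Solving simultaneously gives x1 = 20/3, x2 = 21.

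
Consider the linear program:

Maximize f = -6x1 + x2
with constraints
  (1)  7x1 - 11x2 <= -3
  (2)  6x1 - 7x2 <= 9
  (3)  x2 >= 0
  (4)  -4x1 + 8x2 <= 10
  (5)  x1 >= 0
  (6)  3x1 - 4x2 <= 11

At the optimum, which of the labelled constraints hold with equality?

Vertices and f = -6x1 + x2:
  (120/17, 81/17) → f = -639/17
  (0, 3/11) → f = 3/11
  (71/10, 24/5) → f = -189/5
  (0, 5/4) → f = 5/4

The maximum is at (0, 5/4). Substituting into each constraint, equality holds for (4) and (5); the remaining constraints have slack.

(4) and (5)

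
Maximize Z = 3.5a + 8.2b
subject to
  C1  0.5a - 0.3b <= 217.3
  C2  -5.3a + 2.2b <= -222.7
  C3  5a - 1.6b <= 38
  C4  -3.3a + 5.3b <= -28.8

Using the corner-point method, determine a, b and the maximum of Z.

Corner points and Z = 3.5a + 8.2b:
  (-5875/7, -14862/7) → Z = -1424309/70
  (-2402/5, -1525) → Z = -70932/5
  (-974/9, -6515/18) → Z = -60241/18

At the optimal vertex, -5.3a + 2.2b = -222.7 and 5a - 1.6b = 38.
Solving simultaneously gives a = -974/9, b = -6515/18.

a = -974/9, b = -6515/18, maximum Z = -60241/18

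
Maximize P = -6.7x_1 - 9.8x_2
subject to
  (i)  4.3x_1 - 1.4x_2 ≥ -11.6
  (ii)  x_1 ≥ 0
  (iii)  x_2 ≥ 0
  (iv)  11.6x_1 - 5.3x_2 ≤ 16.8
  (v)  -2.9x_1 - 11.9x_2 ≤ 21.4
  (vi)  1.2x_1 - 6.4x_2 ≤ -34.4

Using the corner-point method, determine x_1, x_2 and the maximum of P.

Corner points and P = -6.7x_1 - 9.8x_2:
  (0, 58/7) → P = -406/5
  (0, 43/8) → P = -2107/40
  (7246/1697, 10480/1697) → P = -756261/8485
The feasible region is unbounded (it extends along (14, 43), (53, 116)), but P strictly decreases along every unbounded feasible direction, so there is no improving ray and the maximum is attained at a vertex.

The binding constraints are x_1 = 0 and 1.2x_1 - 6.4x_2 = -34.4.
Solving simultaneously gives x_1 = 0, x_2 = 43/8.

x_1 = 0, x_2 = 5.375, maximum P = -52.675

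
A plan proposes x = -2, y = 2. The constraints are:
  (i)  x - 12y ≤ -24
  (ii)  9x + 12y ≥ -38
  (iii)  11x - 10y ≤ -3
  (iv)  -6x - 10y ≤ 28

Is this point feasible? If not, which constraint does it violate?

(i): -26 ≤ -24 ✓
(ii): 6 ≥ -38 ✓
(iii): -42 ≤ -3 ✓
(iv): -8 ≤ 28 ✓

feasible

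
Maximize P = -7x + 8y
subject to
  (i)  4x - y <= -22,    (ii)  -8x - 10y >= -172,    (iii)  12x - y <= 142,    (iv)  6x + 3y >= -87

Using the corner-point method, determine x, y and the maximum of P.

Feasible corners and P = -7x + 8y:
  (-1, 18) → P = 151
  (-17/2, -12) → P = -73/2
  (-77/2, 48) → P = 1307/2

At the optimal vertex, -8x - 10y = -172 and 6x + 3y = -87.
Solving simultaneously gives x = -77/2, y = 48.

x = -77/2, y = 48, maximum P = 1307/2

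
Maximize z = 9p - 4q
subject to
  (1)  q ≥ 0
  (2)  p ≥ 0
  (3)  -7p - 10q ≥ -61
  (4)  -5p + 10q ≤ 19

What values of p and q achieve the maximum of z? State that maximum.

Corner points and z = 9p - 4q:
  (0, 0) → z = 0
  (61/7, 0) → z = 549/7
  (0, 19/10) → z = -38/5
  (7/2, 73/20) → z = 169/10

p = 61/7, q = 0, maximum z = 549/7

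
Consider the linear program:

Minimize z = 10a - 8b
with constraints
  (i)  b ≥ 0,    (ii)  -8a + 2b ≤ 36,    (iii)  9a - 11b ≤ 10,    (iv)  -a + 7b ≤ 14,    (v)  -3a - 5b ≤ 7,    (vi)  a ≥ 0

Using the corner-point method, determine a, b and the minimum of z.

Extreme points and z = 10a - 8b:
  (10/9, 0) → z = 100/9
  (0, 0) → z = 0
  (56/13, 34/13) → z = 288/13
  (0, 2) → z = -16

a = 0, b = 2, minimum z = -16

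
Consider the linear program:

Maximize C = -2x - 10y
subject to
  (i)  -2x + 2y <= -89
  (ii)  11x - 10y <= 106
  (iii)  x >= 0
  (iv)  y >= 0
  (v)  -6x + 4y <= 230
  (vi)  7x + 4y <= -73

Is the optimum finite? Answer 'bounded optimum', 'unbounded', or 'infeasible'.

infeasible

The boundaries -6x + 4y = 230 and 7x + 4y = -73 meet at (-303/13, 293/13), but that point violates -2x + 2y ≤ -89. Every candidate vertex is excluded by some other constraint, so the feasible region is empty.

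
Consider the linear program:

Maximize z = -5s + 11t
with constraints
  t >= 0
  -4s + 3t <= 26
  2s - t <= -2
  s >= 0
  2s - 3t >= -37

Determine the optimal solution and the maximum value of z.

s = 31/4, t = 35/2, maximum z = 615/4

At the optimal vertex, 2s - t = -2 and 2s - 3t = -37.
Solving simultaneously gives s = 31/4, t = 35/2.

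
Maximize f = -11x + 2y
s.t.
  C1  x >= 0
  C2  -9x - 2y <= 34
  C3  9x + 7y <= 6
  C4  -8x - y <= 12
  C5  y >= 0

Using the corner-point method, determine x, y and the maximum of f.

Vertices and f = -11x + 2y:
  (0, 6/7) → f = 12/7
  (0, 0) → f = 0
  (2/3, 0) → f = -22/3

x = 0, y = 6/7, maximum f = 12/7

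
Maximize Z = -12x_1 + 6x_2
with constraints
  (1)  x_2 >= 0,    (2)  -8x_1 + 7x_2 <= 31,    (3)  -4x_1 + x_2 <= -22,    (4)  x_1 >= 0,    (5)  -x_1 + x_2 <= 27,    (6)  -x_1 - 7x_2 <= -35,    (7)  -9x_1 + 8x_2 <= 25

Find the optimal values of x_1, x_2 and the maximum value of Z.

Feasible corners and Z = -12x_1 + 6x_2:
  (35, 0) → Z = -420
  (189/29, 118/29) → Z = -1560/29
  (201/23, 298/23) → Z = -624/23
  (191, 218) → Z = -984
The feasible region is unbounded (it extends along (1, 1), (1, 0)), but Z strictly decreases along every unbounded feasible direction, so there is no improving ray and the maximum is attained at a vertex.

The binding constraints are -4x_1 + x_2 = -22 and -9x_1 + 8x_2 = 25.
Solving simultaneously gives x_1 = 201/23, x_2 = 298/23.

x_1 = 201/23, x_2 = 298/23, maximum Z = -624/23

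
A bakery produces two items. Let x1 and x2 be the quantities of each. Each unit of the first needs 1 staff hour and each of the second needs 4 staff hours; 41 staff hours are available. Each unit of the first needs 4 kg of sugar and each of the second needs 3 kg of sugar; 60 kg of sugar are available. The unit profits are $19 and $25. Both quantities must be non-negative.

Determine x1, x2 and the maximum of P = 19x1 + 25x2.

Extreme points and P = 19x1 + 25x2:
  (0, 0) → P = 0
  (0, 41/4) → P = 1025/4
  (15, 0) → P = 285
  (9, 8) → P = 371

The optimum lies where x1 + 4x2 = 41 and 4x1 + 3x2 = 60.
Solving simultaneously gives x1 = 9, x2 = 8.

x1 = 9, x2 = 8, maximum P = 371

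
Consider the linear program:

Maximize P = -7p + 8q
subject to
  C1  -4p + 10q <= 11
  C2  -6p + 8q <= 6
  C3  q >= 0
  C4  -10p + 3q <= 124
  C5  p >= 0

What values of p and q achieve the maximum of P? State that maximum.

Feasible corners and P = -7p + 8q:
  (1, 3/2) → P = 5
  (0, 3/4) → P = 6
  (0, 0) → P = 0
The feasible region is unbounded (it extends along (5, 2), (1, 0)), but P strictly decreases along every unbounded feasible direction, so there is no improving ray and the maximum is attained at a vertex.

p = 0, q = 3/4, maximum P = 6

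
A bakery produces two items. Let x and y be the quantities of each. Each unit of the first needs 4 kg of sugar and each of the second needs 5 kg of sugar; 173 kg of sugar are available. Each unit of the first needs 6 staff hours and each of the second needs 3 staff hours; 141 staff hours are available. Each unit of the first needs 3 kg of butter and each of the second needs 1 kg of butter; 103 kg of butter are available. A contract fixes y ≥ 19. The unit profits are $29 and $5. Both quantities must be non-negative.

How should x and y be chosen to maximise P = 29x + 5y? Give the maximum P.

x = 14, y = 19, maximum P = 501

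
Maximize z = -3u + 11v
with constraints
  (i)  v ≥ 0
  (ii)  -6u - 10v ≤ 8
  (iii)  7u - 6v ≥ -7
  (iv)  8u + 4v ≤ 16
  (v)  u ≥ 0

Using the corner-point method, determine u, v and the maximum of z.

Corner points and z = -3u + 11v:
  (2, 0) → z = -6
  (0, 0) → z = 0
  (17/19, 42/19) → z = 411/19
  (0, 7/6) → z = 77/6

u = 17/19, v = 42/19, maximum z = 411/19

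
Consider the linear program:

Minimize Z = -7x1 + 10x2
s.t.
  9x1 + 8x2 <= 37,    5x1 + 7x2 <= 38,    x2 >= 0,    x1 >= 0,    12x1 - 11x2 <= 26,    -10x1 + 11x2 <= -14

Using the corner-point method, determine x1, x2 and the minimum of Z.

x1 = 13/6, x2 = 0, minimum Z = -91/6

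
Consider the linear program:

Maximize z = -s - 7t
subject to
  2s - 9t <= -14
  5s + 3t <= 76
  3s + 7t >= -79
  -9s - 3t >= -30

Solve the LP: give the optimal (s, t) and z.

s = -809/41, t = -116/41, maximum z = 1621/41

Vertices and z = -s - 7t:
  (-809/41, -116/41) → z = 1621/41
  (76/29, 62/29) → z = -510/29
  (-23/2, 89/2) → z = -300
The feasible region is unbounded (it extends along (-7, 3), (-3, 5)), but z strictly decreases along every unbounded feasible direction, so there is no improving ray and the maximum is attained at a vertex.

The optimum lies where 2s - 9t = -14 and 3s + 7t = -79.
Solving simultaneously gives s = -809/41, t = -116/41.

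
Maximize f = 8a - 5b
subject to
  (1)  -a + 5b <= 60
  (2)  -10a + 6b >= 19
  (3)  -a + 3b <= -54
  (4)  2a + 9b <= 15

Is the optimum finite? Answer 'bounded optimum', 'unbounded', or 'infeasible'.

unbounded

From the feasible point (-127/8, -559/24), moving in the direction (-6, -10) keeps every constraint satisfied while f increases without bound.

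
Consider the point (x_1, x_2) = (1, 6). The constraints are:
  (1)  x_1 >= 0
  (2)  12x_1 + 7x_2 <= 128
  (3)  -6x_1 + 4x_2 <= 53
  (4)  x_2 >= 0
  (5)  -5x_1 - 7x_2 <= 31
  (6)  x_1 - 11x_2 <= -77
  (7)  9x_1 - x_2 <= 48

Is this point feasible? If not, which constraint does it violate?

not feasible — violates (6)

Constraint (6): x_1 - 11x_2 = -65, which is not ≤ -77. All other constraints are satisfied.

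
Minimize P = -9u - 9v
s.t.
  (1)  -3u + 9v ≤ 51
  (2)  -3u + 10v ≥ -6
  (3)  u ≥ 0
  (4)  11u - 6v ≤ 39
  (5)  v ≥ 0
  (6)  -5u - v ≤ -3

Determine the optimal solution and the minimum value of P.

u = 73/9, v = 226/27, minimum P = -445/3

Extreme points and P = -9u - 9v:
  (0, 17/3) → P = -51
  (73/9, 226/27) → P = -445/3
  (177/46, 51/92) → P = -3645/92
  (2, 0) → P = -18
  (0, 3) → P = -27
  (3/5, 0) → P = -27/5

The optimum lies where -3u + 9v = 51 and 11u - 6v = 39.
Solving simultaneously gives u = 73/9, v = 226/27.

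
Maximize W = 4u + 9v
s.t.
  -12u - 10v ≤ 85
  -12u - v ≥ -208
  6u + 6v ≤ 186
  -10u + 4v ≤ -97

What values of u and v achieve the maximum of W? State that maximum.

u = 221/14, v = 213/14, maximum W = 2801/14

Corner points and W = 4u + 9v:
  (2165/108, -293/9) → W = -5746/27
  (315/74, -1007/74) → W = -7803/74
  (177/11, 164/11) → W = 2184/11
  (221/14, 213/14) → W = 2801/14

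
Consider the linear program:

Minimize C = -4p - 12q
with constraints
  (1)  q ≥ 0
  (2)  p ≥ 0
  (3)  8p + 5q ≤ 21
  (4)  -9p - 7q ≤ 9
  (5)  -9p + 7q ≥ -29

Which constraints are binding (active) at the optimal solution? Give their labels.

(2) and (3)

Corner points and C = -4p - 12q:
  (0, 0) → C = 0
  (21/8, 0) → C = -21/2
  (0, 21/5) → C = -252/5

The minimum is at (0, 21/5). Substituting into each constraint, equality holds for (2) and (3); the remaining constraints have slack.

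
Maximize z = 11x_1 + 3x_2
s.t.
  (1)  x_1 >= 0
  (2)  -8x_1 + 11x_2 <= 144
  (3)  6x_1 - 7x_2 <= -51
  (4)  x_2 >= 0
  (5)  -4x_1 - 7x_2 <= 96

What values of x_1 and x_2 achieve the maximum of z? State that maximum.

x_1 = 447/10, x_2 = 228/5, maximum z = 1257/2

Feasible corners and z = 11x_1 + 3x_2:
  (0, 144/11) → z = 432/11
  (0, 51/7) → z = 153/7
  (447/10, 228/5) → z = 1257/2

At the optimal vertex, -8x_1 + 11x_2 = 144 and 6x_1 - 7x_2 = -51.
Solving simultaneously gives x_1 = 447/10, x_2 = 228/5.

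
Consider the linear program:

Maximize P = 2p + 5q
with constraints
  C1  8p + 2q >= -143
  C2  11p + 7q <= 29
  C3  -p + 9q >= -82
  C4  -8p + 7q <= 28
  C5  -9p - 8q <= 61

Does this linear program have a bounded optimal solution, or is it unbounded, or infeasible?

Extreme points and P = 2p + 5q:
  (835/106, -873/106) → P = -2695/106
  (1/19, 540/133) → P = 2714/133
  (107/89, -799/89) → P = -3781/89
  (-651/127, -236/127) → P = -2482/127
The feasible region has finitely many vertices and no improving ray; the maximum is 2714/133 at (1/19, 540/133).

bounded optimum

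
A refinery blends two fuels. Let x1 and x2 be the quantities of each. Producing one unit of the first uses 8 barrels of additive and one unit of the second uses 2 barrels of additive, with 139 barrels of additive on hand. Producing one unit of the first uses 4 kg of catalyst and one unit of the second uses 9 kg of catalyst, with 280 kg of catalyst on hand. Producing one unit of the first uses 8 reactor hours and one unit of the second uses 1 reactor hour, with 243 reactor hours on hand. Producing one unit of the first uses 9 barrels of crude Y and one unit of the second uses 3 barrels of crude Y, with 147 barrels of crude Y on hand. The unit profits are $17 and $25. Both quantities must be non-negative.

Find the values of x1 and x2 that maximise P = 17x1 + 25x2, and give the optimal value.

Vertices and P = 17x1 + 25x2:
  (0, 0) → P = 0
  (0, 280/9) → P = 7000/9
  (49/3, 0) → P = 833/3
  (7, 28) → P = 819

x1 = 7, x2 = 28, maximum P = 819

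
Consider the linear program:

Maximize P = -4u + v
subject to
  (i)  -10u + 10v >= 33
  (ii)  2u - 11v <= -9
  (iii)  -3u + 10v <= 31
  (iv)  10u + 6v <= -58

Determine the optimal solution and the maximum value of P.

Extreme points and P = -4u + v:
  (-251/13, -35/13) → P = 969/13
  (-346/61, -13/61) → P = 1371/61
  (-383/59, 68/59) → P = 1600/59

u = -251/13, v = -35/13, maximum P = 969/13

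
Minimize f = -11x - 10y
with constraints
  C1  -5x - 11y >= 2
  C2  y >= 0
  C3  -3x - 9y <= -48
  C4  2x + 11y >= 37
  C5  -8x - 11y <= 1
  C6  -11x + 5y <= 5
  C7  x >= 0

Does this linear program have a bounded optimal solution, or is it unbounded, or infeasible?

infeasible

The boundaries y = 0 and 2x + 11y = 37 meet at (37/2, 0), but that point violates -5x - 11y ≥ 2. Every candidate vertex is excluded by some other constraint, so the feasible region is empty.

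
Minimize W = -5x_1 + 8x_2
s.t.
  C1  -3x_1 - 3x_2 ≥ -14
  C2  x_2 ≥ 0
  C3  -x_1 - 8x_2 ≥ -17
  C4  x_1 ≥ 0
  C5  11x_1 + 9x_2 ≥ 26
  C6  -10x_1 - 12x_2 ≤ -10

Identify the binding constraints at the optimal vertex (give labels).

Vertices and W = -5x_1 + 8x_2:
  (14/3, 0) → W = -70/3
  (61/21, 37/21) → W = -3/7
  (26/11, 0) → W = -130/11
  (55/79, 161/79) → W = 1013/79

The minimum is at (14/3, 0). Substituting into each constraint, equality holds for C1 and C2; the remaining constraints have slack.

C1 and C2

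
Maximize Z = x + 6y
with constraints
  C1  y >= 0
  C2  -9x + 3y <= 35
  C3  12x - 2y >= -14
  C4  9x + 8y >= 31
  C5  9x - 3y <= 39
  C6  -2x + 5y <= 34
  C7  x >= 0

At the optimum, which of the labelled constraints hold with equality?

Vertices and Z = x + 6y:
  (31/9, 0) → Z = 31/9
  (13/3, 0) → Z = 13/3
  (0, 31/8) → Z = 93/4
  (99/13, 128/13) → Z = 867/13
  (0, 34/5) → Z = 204/5

The maximum is at (99/13, 128/13). Substituting into each constraint, equality holds for C5 and C6; the remaining constraints have slack.

C5 and C6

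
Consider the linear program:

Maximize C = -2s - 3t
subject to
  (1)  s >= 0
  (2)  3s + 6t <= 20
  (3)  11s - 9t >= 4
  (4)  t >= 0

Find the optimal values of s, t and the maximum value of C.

s = 4/11, t = 0, maximum C = -8/11

Extreme points and C = -2s - 3t:
  (68/31, 208/93) → C = -344/31
  (20/3, 0) → C = -40/3
  (4/11, 0) → C = -8/11

The optimum lies where 11s - 9t = 4 and t = 0.
Solving simultaneously gives s = 4/11, t = 0.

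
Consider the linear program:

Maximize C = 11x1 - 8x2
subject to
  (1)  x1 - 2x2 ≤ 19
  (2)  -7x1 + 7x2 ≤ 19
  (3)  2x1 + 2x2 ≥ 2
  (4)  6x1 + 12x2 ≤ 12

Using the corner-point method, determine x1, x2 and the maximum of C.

Extreme points and C = 11x1 - 8x2:
  (7, -6) → C = 125
  (21/2, -17/4) → C = 299/2
  (0, 1) → C = -8

x1 = 21/2, x2 = -17/4, maximum C = 299/2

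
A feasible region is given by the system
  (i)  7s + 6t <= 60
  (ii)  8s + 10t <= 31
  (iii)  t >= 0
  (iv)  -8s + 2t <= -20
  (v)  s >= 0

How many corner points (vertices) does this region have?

3

Of the 10 pairwise boundary intersections, those satisfying every inequality are:
  (31/8, 0)
  (131/48, 11/12)
  (5/2, 0)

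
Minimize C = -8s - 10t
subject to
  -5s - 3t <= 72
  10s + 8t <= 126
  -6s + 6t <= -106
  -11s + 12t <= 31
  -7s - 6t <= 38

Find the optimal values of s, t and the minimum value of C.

s = 401/27, t = -76/27, minimum C = -272/3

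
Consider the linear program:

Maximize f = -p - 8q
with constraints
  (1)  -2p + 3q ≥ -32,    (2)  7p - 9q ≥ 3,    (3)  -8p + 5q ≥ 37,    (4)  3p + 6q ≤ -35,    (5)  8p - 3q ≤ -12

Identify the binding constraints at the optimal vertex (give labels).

Extreme points and f = -p - 8q:
  (-93, -218/3) → f = 2023/3
  (-271/14, -165/7) → f = 2911/14
  (-348/37, -283/37) → f = 2612/37

The maximum is at (-93, -218/3). Substituting into each constraint, equality holds for (1) and (2); the remaining constraints have slack.

(1) and (2)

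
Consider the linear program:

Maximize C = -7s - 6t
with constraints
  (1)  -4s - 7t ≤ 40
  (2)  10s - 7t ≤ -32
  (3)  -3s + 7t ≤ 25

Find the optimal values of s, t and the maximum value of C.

Feasible corners and C = -7s - 6t:
  (-36/7, -136/49) → C = 2580/49
  (-65/7, -20/49) → C = 3305/49
  (-1, 22/7) → C = -83/7

s = -65/7, t = -20/49, maximum C = 3305/49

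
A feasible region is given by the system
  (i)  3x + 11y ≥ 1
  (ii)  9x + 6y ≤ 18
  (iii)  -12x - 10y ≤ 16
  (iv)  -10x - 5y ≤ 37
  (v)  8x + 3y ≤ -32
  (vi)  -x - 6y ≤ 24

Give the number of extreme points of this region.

4

Intersecting each pair of boundary lines and keeping only the points that satisfy every inequality leaves:
  (-104/5, 171/5)
  (-82/7, 144/7)
  (-29/4, 71/10)
  (-68/11, 64/11)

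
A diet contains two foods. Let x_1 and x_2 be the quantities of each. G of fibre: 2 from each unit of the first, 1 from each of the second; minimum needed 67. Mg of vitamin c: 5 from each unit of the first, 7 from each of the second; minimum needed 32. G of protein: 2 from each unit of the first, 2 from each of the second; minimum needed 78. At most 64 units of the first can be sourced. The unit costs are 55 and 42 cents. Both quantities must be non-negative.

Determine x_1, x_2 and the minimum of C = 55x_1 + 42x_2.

The feasible region is unbounded (it extends along (0, 1)), but C strictly increases along every unbounded feasible direction, so there is no improving ray and the minimum is attained at a vertex.

The binding constraints are 2x_1 + x_2 = 67 and 2x_1 + 2x_2 = 78.
Solving simultaneously gives x_1 = 28, x_2 = 11.

x_1 = 28, x_2 = 11, minimum C = 2002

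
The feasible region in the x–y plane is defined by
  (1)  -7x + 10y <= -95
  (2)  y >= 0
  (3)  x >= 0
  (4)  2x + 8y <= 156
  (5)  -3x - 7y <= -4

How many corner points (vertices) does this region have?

Pairwise boundary intersections that survive every other constraint:
  (95/7, 0)
  (580/19, 451/38)
  (78, 0)

3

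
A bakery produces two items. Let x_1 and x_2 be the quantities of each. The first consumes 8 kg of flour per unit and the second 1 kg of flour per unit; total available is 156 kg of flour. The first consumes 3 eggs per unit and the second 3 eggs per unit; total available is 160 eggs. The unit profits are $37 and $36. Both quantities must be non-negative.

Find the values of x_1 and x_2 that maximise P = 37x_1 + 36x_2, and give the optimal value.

Vertices and P = 37x_1 + 36x_2:
  (0, 0) → P = 0
  (0, 160/3) → P = 1920
  (39/2, 0) → P = 1443/2
  (44/3, 116/3) → P = 5804/3

x_1 = 44/3, x_2 = 116/3, maximum P = 5804/3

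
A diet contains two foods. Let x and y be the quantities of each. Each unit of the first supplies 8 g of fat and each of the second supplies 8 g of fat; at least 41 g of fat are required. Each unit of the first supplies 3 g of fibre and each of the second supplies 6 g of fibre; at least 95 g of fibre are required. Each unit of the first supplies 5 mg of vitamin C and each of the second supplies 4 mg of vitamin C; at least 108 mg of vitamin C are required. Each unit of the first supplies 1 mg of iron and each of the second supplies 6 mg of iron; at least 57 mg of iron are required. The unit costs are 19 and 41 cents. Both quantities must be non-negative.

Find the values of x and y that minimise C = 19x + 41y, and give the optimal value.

x = 19, y = 19/3, minimum C = 1862/3

Extreme points and C = 19x + 41y:
  (0, 27) → C = 1107
  (57, 0) → C = 1083
  (134/9, 151/18) → C = 3761/6
  (19, 19/3) → C = 1862/3
The feasible region is unbounded (it extends along (0, 1), (1, 0)), but C strictly increases along every unbounded feasible direction, so there is no improving ray and the minimum is attained at a vertex.

The optimum lies where 3x + 6y = 95 and x + 6y = 57.
Solving simultaneously gives x = 19, y = 19/3.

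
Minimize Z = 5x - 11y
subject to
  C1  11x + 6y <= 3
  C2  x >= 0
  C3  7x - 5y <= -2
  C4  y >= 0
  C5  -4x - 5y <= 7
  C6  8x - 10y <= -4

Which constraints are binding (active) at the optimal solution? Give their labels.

Vertices and Z = 5x - 11y:
  (0, 1/2) → Z = -11/2
  (3/97, 43/97) → Z = -458/97
  (0, 2/5) → Z = -22/5

The minimum is at (0, 1/2). Substituting into each constraint, equality holds for C1 and C2; the remaining constraints have slack.

C1 and C2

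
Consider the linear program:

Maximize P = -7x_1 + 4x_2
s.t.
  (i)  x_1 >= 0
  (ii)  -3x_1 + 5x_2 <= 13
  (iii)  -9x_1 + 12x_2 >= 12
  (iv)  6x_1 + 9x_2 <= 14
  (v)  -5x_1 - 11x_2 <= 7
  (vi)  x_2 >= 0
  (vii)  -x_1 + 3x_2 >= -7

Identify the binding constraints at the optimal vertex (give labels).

Feasible corners and P = -7x_1 + 4x_2:
  (0, 1) → P = 4
  (0, 14/9) → P = 56/9
  (20/51, 22/17) → P = 124/51

The maximum is at (0, 14/9). Substituting into each constraint, equality holds for (i) and (iv); the remaining constraints have slack.

(i) and (iv)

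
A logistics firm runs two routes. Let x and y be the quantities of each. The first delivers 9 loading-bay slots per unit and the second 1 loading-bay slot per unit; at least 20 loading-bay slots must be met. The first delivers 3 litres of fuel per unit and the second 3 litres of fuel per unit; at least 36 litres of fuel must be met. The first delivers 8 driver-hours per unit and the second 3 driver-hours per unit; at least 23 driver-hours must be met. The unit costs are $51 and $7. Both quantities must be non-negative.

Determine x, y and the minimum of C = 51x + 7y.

x = 1, y = 11, minimum C = 128

Vertices and C = 51x + 7y:
  (0, 20) → C = 140
  (12, 0) → C = 612
  (1, 11) → C = 128
The feasible region is unbounded (it extends along (0, 1), (1, 0)), but C strictly increases along every unbounded feasible direction, so there is no improving ray and the minimum is attained at a vertex.

The optimum lies where 9x + y = 20 and 3x + 3y = 36.
Solving simultaneously gives x = 1, y = 11.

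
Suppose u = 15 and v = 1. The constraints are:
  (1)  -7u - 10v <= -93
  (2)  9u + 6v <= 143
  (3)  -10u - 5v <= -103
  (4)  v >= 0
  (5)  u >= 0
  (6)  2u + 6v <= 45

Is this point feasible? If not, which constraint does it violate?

(1): -115 ≤ -93 ✓
(2): 141 ≤ 143 ✓
(3): -155 ≤ -103 ✓
(4): 1 ≥ 0 ✓
(5): 15 ≥ 0 ✓
(6): 36 ≤ 45 ✓

feasible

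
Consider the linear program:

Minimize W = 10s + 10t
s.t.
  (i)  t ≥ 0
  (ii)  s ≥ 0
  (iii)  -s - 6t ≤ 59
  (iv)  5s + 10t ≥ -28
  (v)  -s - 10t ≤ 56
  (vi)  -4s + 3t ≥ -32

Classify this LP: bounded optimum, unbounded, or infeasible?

bounded optimum

Vertices and W = 10s + 10t:
  (0, 0) → W = 0
  (8, 0) → W = 80
The feasible region has finitely many vertices and no improving ray; the minimum is 0 at (0, 0).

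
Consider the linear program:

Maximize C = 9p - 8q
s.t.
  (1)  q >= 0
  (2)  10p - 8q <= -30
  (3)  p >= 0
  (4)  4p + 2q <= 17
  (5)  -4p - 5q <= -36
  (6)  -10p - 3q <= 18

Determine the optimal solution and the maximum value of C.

p = 13/12, q = 19/3, maximum C = -491/12

Extreme points and C = 9p - 8q:
  (0, 17/2) → C = -68
  (0, 36/5) → C = -288/5
  (13/12, 19/3) → C = -491/12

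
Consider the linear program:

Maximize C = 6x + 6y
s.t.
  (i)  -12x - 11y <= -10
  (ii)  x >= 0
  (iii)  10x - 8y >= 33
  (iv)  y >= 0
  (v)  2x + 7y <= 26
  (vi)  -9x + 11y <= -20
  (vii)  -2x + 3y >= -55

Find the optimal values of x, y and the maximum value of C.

Feasible corners and C = 6x + 6y:
  (33/10, 0) → C = 99/5
  (439/86, 97/43) → C = 1899/43
  (13, 0) → C = 78

At the optimal vertex, y = 0 and 2x + 7y = 26.
Solving simultaneously gives x = 13, y = 0.

x = 13, y = 0, maximum C = 78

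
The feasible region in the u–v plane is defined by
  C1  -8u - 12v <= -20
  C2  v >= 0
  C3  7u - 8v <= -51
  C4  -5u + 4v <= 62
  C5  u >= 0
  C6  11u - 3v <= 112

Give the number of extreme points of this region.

Of the 15 pairwise boundary intersections, those satisfying every inequality are:
  (0, 51/8)
  (1049/67, 1345/67)
  (0, 31/2)
  (634/29, 1242/29)

4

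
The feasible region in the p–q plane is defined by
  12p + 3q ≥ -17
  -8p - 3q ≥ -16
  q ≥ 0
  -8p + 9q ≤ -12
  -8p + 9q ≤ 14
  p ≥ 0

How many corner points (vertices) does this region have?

Of the 14 pairwise boundary intersections, those satisfying every inequality are:
  (2, 0)
  (15/8, 1/3)
  (3/2, 0)

3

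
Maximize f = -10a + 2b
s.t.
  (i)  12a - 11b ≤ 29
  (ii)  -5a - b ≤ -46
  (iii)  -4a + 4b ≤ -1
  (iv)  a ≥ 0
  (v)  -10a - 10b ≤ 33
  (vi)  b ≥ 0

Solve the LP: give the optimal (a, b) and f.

Corner points and f = -10a + 2b:
  (535/67, 407/67) → f = -4536/67
  (105/4, 26) → f = -421/2
  (185/24, 179/24) → f = -373/6

a = 185/24, b = 179/24, maximum f = -373/6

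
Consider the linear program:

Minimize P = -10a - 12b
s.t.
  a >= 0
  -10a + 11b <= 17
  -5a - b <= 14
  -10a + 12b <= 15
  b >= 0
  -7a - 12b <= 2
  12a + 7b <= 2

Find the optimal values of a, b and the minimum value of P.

Corner points and P = -10a - 12b:
  (0, 0) → P = 0
  (0, 2/7) → P = -24/7
  (1/6, 0) → P = -5/3

a = 0, b = 2/7, minimum P = -24/7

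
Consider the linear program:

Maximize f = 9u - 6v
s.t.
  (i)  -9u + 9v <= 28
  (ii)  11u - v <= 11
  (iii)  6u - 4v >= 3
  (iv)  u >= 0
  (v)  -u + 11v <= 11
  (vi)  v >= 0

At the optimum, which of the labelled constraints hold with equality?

(ii) and (vi)

Vertices and f = 9u - 6v:
  (41/38, 33/38) → f = 9/2
  (1, 0) → f = 9
  (1/2, 0) → f = 9/2

The maximum is at (1, 0). Substituting into each constraint, equality holds for (ii) and (vi); the remaining constraints have slack.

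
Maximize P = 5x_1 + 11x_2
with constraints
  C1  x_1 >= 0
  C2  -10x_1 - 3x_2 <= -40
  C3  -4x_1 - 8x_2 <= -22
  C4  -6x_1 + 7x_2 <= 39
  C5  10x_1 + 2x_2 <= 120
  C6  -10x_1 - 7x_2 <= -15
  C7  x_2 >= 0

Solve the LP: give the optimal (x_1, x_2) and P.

x_1 = 381/41, x_2 = 555/41, maximum P = 8010/41

Feasible corners and P = 5x_1 + 11x_2:
  (127/34, 15/17) → P = 965/34
  (163/88, 315/44) → P = 7745/88
  (11/2, 0) → P = 55/2
  (381/41, 555/41) → P = 8010/41
  (12, 0) → P = 60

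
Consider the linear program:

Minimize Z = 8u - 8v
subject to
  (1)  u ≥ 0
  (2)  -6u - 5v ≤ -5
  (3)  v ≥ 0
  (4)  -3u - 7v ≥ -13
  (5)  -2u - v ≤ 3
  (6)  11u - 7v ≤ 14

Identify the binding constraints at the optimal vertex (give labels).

Corner points and Z = 8u - 8v:
  (0, 1) → Z = -8
  (0, 13/7) → Z = -104/7
  (5/6, 0) → Z = 20/3
  (14/11, 0) → Z = 112/11
  (27/14, 101/98) → Z = 352/49

The minimum is at (0, 13/7). Substituting into each constraint, equality holds for (1) and (4); the remaining constraints have slack.

(1) and (4)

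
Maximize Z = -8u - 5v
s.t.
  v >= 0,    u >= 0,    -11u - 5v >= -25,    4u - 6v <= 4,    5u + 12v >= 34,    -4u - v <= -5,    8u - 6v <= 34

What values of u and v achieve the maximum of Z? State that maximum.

Feasible corners and Z = -8u - 5v:
  (0, 5) → Z = -25
  (130/107, 249/107) → Z = -2285/107
  (26/43, 111/43) → Z = -763/43

u = 26/43, v = 111/43, maximum Z = -763/43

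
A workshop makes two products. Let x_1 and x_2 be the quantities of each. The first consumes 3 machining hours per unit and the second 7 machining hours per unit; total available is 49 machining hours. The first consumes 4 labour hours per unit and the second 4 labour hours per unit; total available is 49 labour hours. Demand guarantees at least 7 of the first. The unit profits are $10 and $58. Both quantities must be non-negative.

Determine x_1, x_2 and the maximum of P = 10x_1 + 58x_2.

x_1 = 7, x_2 = 4, maximum P = 302

Feasible corners and P = 10x_1 + 58x_2:
  (49/4, 0) → P = 245/2
  (7, 0) → P = 70
  (147/16, 49/16) → P = 539/2
  (7, 4) → P = 302

At the optimal vertex, 3x_1 + 7x_2 = 49 and x_1 = 7.
Solving simultaneously gives x_1 = 7, x_2 = 4.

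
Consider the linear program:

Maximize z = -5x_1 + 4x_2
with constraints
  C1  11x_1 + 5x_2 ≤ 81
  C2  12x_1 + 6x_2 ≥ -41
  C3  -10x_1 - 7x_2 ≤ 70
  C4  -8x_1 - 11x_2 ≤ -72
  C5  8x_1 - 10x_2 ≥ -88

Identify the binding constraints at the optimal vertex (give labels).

Feasible corners and z = -5x_1 + 4x_2:
  (59/9, 16/9) → z = -77/3
  (37/15, 808/75) → z = 769/25
  (-31/21, 160/21) → z = 265/7

The maximum is at (-31/21, 160/21). Substituting into each constraint, equality holds for C4 and C5; the remaining constraints have slack.

C4 and C5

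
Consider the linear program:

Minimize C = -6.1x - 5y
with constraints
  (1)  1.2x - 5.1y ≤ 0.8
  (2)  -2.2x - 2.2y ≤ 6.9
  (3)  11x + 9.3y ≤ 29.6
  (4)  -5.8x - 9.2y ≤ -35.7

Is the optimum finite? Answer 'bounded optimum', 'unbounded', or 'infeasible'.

bounded optimum

Extreme points and C = -6.1x - 5y:
  (-7101/374, 2964/187) → C = 136761/3740
  (-5969/4726, 11051/2363) → C = -740991/47260
The feasible region has finitely many vertices and no improving ray; the minimum is -740991/47260 at (-5969/4726, 11051/2363).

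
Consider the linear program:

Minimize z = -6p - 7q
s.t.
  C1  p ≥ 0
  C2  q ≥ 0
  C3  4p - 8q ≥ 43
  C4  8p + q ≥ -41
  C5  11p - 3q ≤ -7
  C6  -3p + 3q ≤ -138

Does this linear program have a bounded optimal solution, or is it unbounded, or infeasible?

infeasible

The boundaries q = 0 and -3p + 3q = -138 meet at (46, 0), but that point violates 11p - 3q ≤ -7. Every candidate vertex is excluded by some other constraint, so the feasible region is empty.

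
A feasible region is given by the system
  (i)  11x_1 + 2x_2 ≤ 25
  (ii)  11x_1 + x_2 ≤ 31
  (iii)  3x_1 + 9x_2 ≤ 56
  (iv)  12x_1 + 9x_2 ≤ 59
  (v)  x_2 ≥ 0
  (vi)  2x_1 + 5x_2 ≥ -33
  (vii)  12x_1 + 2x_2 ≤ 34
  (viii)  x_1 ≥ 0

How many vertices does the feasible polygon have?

5

Of the 28 pairwise boundary intersections, those satisfying every inequality are:
  (107/75, 349/75)
  (25/11, 0)
  (1/3, 55/9)
  (0, 56/9)
  (0, 0)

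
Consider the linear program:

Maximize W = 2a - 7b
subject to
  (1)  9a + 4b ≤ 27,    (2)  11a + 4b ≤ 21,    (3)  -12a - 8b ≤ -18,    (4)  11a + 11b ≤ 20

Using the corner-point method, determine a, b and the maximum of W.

Corner points and W = 2a - 7b:
  (12/5, -27/20) → W = 57/4
  (151/77, -1/7) → W = 379/77
  (19/22, 21/22) → W = -109/22

The optimum lies where 11a + 4b = 21 and -12a - 8b = -18.
Solving simultaneously gives a = 12/5, b = -27/20.

a = 12/5, b = -27/20, maximum W = 57/4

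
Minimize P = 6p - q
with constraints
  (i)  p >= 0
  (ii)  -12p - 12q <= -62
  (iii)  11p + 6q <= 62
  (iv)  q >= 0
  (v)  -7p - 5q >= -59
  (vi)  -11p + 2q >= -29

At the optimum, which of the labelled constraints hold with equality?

Corner points and P = 6p - q:
  (0, 31/6) → P = -31/6
  (0, 31/3) → P = -31/3
  (118/39, 167/78) → P = 1249/78
  (149/44, 33/8) → P = 1425/88

The minimum is at (0, 31/3). Substituting into each constraint, equality holds for (i) and (iii); the remaining constraints have slack.

(i) and (iii)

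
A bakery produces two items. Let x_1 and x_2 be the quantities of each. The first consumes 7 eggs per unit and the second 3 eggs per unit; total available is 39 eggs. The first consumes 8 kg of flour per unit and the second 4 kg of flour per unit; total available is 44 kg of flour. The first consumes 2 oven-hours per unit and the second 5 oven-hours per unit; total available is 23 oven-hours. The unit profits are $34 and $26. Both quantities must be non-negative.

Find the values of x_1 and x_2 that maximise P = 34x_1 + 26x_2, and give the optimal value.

x_1 = 4, x_2 = 3, maximum P = 214

Corner points and P = 34x_1 + 26x_2:
  (0, 0) → P = 0
  (0, 23/5) → P = 598/5
  (11/2, 0) → P = 187
  (4, 3) → P = 214

The binding constraints are 8x_1 + 4x_2 = 44 and 2x_1 + 5x_2 = 23.
Solving simultaneously gives x_1 = 4, x_2 = 3.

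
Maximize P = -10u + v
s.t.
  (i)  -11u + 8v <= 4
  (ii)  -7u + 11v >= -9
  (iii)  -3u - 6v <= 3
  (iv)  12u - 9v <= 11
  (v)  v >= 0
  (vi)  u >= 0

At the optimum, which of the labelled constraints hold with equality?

(i) and (vi)

Corner points and P = -10u + v:
  (0, 1/2) → P = 1/2
  (11/12, 0) → P = -55/6
  (0, 0) → P = 0
The feasible region is unbounded (it extends along (3, 4), (8, 11)), but P strictly decreases along every unbounded feasible direction, so there is no improving ray and the maximum is attained at a vertex.

The maximum is at (0, 1/2). Substituting into each constraint, equality holds for (i) and (vi); the remaining constraints have slack.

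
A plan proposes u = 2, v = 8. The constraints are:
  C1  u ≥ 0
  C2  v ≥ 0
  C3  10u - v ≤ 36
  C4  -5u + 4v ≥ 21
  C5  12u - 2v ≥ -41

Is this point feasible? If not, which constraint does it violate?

feasible

C1: 2 ≥ 0 ✓
C2: 8 ≥ 0 ✓
C3: 12 ≤ 36 ✓
C4: 22 ≥ 21 ✓
C5: 8 ≥ -41 ✓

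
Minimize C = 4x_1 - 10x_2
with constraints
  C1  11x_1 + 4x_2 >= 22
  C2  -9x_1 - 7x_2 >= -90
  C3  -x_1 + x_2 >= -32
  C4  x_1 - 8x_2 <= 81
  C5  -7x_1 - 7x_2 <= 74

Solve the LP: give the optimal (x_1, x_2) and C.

x_1 = -206/41, x_2 = 792/41, minimum C = -8744/41

Corner points and C = 4x_1 - 10x_2:
  (-206/41, 792/41) → C = -8744/41
  (125/23, -869/92) → C = 5345/46
  (1287/79, -639/79) → C = 11538/79

The optimum lies where 11x_1 + 4x_2 = 22 and -9x_1 - 7x_2 = -90.
Solving simultaneously gives x_1 = -206/41, x_2 = 792/41.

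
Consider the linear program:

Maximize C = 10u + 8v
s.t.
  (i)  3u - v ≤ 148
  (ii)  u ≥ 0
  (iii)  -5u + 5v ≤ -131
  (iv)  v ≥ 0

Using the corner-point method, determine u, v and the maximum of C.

Corner points and C = 10u + 8v:
  (609/10, 347/10) → C = 4433/5
  (148/3, 0) → C = 1480/3
  (131/5, 0) → C = 262

The optimum lies where 3u - v = 148 and -5u + 5v = -131.
Solving simultaneously gives u = 609/10, v = 347/10.

u = 609/10, v = 347/10, maximum C = 4433/5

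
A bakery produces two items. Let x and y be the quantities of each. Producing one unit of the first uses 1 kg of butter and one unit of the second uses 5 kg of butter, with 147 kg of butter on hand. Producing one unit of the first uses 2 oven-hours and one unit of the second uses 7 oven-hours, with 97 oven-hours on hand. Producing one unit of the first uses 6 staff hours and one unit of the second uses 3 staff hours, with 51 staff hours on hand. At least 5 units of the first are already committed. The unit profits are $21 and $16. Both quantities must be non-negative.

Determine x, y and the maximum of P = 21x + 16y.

Extreme points and P = 21x + 16y:
  (17/2, 0) → P = 357/2
  (5, 0) → P = 105
  (5, 7) → P = 217

x = 5, y = 7, maximum P = 217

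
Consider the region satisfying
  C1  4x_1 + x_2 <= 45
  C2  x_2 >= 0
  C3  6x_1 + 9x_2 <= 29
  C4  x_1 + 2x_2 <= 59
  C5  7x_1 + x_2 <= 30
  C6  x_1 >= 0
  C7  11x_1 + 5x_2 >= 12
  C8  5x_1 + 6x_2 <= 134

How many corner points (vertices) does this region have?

Pairwise boundary intersections that survive every other constraint:
  (30/7, 0)
  (12/11, 0)
  (241/57, 23/57)
  (0, 29/9)
  (0, 12/5)

5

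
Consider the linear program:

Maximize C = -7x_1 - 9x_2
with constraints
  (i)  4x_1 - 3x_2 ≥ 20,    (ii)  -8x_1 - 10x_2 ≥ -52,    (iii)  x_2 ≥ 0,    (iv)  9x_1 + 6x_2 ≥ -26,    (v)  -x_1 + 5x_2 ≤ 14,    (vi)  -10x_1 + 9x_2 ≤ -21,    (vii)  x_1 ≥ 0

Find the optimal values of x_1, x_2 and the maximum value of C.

Feasible corners and C = -7x_1 - 9x_2:
  (89/16, 3/4) → C = -731/16
  (5, 0) → C = -35
  (13/2, 0) → C = -91/2

x_1 = 5, x_2 = 0, maximum C = -35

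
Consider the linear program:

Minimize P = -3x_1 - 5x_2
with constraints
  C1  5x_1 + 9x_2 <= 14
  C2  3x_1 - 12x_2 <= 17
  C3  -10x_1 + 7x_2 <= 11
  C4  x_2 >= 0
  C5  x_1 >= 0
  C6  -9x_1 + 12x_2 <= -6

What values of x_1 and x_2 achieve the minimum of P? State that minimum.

Corner points and P = -3x_1 - 5x_2:
  (14/5, 0) → P = -42/5
  (74/47, 32/47) → P = -382/47
  (2/3, 0) → P = -2

At the optimal vertex, 5x_1 + 9x_2 = 14 and x_2 = 0.
Solving simultaneously gives x_1 = 14/5, x_2 = 0.

x_1 = 14/5, x_2 = 0, minimum P = -42/5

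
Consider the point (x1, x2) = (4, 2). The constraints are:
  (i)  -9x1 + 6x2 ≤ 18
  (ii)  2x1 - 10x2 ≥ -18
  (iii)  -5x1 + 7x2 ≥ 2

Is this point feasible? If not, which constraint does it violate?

not feasible — violates (iii)

Constraint (iii): -5x1 + 7x2 = -6, which is not ≥ 2. All other constraints are satisfied.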